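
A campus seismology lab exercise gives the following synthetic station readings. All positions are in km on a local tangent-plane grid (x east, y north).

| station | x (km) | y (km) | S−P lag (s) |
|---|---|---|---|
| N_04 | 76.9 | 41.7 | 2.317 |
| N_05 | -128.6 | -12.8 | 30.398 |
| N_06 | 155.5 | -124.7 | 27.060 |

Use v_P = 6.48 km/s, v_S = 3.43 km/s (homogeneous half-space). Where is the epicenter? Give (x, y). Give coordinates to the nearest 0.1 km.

x ≈ 81.3 km, y ≈ 58.0 km

Distance from S−P lag: d = Δt · v_P v_S / (v_P − v_S) = Δt · (6.48·3.43)/(6.48−3.43) ≈ 7.2873·Δt.
So d_N_04 = 16.88, d_N_05 = 221.52, d_N_06 = 197.20 km.
Circle about each station: (x − 76.9)² + (y − 41.7)² = 16.88²; (x + 128.6)² + (y + 12.8)² = 221.52²; (x − 155.5)² + (y + 124.7)² = 197.20².
Subtracting pairs of circle equations eliminates x²+y² and gives linear equations (the radical axes):
-411.0 x − 109.0 y = -39736.88
157.2 x − 332.8 y = -6525.07
Solving the 2×2 system: x ≈ 81.3, y ≈ 58.0 km.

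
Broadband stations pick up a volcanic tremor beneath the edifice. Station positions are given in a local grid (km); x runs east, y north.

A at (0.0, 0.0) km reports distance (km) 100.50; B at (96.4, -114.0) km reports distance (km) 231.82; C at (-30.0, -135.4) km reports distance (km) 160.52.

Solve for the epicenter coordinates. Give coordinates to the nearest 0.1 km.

(-100.1, 9.0)

Circle about each station: x² + y² = 100.50²; (x − 96.4)² + (y + 114.0)² = 231.82²; (x + 30.0)² + (y + 135.4)² = 160.52².
Subtracting pairs of circle equations eliminates x²+y² and gives linear equations (the radical axes):
192.8 x − 228.0 y = -21351.30
-60.0 x − 270.8 y = 3566.74
Solving the 2×2 system: x ≈ -100.1, y ≈ 9.0 km.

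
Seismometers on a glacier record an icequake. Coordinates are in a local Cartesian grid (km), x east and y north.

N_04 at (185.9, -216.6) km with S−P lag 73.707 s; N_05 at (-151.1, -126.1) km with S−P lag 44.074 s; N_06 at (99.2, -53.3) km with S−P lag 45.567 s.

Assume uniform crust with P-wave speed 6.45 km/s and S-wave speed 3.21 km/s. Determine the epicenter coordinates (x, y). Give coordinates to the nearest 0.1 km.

Distance from S−P lag: d = Δt · v_P v_S / (v_P − v_S) = Δt · (6.45·3.21)/(6.45−3.21) ≈ 6.3903·Δt.
So d_N_04 = 471.01, d_N_05 = 281.65, d_N_06 = 291.19 km.
Circle about each station: (x − 185.9)² + (y + 216.6)² = 471.01²; (x + 151.1)² + (y + 126.1)² = 281.65²; (x − 99.2)² + (y + 53.3)² = 291.19².
Subtracting pairs of circle equations eliminates x²+y² and gives linear equations (the radical axes):
-674.0 x + 181.0 y = 99781.75
-173.4 x + 326.6 y = 68265.96
Solving the 2×2 system: x ≈ -107.2, y ≈ 152.1 km.

(-107.2, 152.1)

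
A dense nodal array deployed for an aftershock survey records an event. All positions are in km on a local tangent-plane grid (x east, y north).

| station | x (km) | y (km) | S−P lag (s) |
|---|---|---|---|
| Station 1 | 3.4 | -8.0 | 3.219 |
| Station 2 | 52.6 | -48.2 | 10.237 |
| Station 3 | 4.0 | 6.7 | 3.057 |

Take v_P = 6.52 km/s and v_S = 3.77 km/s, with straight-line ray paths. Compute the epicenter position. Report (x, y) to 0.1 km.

Distance from S−P lag: d = Δt · v_P v_S / (v_P − v_S) = Δt · (6.52·3.77)/(6.52−3.77) ≈ 8.9383·Δt.
So d_Station 1 = 28.77, d_Station 2 = 91.50, d_Station 3 = 27.32 km.
Circle about each station: (x − 3.4)² + (y + 8.0)² = 28.77²; (x − 52.6)² + (y + 48.2)² = 91.50²; (x − 4.0)² + (y − 6.7)² = 27.32².
Subtracting the Station 1 equation from the Station 2 and Station 3 equations removes the quadratic terms:
98.4 x − 80.4 y = -2530.10
1.2 x + 29.4 y = 66.66
Solving the 2×2 system: x ≈ -23.1, y ≈ 3.2 km.

-23.1 km east, 3.2 km north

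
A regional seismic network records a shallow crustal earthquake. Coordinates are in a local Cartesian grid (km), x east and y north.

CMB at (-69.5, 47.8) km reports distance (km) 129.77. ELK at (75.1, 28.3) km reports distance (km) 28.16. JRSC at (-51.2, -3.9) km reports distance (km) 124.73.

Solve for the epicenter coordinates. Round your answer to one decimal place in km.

(60.2, 52.2)

Circle about each station: (x + 69.5)² + (y − 47.8)² = 129.77²; (x − 75.1)² + (y − 28.3)² = 28.16²; (x + 51.2)² + (y + 3.9)² = 124.73².
Subtracting the CMB equation from the ELK and JRSC equations removes the quadratic terms:
289.2 x − 39.0 y = 15373.08
36.6 x − 103.4 y = -3195.76
Solving the 2×2 system: x ≈ 60.2, y ≈ 52.2 km.
Check against CMB (with the unrounded x, y): √((x + 69.5)²+(y − 47.8)²) = 129.77 ≈ 129.77 km. ✓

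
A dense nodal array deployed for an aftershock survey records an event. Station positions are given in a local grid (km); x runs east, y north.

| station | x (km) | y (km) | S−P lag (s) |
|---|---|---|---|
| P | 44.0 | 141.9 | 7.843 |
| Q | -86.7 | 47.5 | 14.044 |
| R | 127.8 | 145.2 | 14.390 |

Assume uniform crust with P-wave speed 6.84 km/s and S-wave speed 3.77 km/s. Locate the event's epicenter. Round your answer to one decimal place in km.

Distance from S−P lag: d = Δt · v_P v_S / (v_P − v_S) = Δt · (6.84·3.77)/(6.84−3.77) ≈ 8.3996·Δt.
So d_P = 65.88, d_Q = 117.96, d_R = 120.87 km.
Circle about each station: (x − 44.0)² + (y − 141.9)² = 65.88²; (x + 86.7)² + (y − 47.5)² = 117.96²; (x − 127.8)² + (y − 145.2)² = 120.87².
Subtracting pairs of circle equations eliminates x²+y² and gives linear equations (the radical axes):
-261.4 x − 188.8 y = -21872.86
167.6 x + 6.6 y = 5074.89
Solving the 2×2 system: x ≈ 27.2, y ≈ 78.2 km.

27.2 km east, 78.2 km north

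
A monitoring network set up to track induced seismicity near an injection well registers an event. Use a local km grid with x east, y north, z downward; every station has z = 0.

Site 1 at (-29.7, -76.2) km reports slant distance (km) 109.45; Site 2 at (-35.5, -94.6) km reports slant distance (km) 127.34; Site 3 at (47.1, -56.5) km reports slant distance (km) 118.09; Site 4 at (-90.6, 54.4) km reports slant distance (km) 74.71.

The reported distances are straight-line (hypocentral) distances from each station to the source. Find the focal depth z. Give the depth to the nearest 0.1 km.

32.2 km

Each station gives a sphere (x−x_i)² + (y−y_i)² + z² = d_i² (stations at z=0).
Subtracting the Site 1 sphere from Site 2 and Site 3: z² cancels, leaving linear equations in x and y:
-11.6 x − 36.8 y = -715.29
153.6 x + 39.4 y = -3243.82
Solving: x ≈ -28.401, y ≈ 28.390 km (keep extra digits for the depth step; rounded: -28.4, 28.4).
Then from the Site 1 sphere: z² = 109.45² − (x + 29.7)² − (y + 76.2)² with x = -28.401, y = 28.390, so z ≈ 32.226 ≈ 32.2 km.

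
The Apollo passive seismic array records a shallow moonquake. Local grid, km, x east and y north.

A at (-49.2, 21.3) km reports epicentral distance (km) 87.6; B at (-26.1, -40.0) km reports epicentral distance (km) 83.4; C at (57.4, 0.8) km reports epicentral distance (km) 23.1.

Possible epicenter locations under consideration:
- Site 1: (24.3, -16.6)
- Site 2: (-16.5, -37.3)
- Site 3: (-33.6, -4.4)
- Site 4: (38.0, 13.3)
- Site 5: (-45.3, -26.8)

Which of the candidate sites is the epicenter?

Site 4

For each candidate, compare |candidate − station| to the reported distance:
Site 1: residuals A 4.9, B 27.8, C 14.3 → max 27.8 km
Site 2: residuals A 20.5, B 73.4, C 60.0 → max 73.4 km
Site 3: residuals A 57.5, B 47.0, C 68.0 → max 68.0 km
Site 4: residuals A 0.0, B 0.0, C 0.0 → max 0.0 km
Site 5: residuals A 39.3, B 60.1, C 83.2 → max 83.2 km
Only Site 4 has all residuals ≈ 0.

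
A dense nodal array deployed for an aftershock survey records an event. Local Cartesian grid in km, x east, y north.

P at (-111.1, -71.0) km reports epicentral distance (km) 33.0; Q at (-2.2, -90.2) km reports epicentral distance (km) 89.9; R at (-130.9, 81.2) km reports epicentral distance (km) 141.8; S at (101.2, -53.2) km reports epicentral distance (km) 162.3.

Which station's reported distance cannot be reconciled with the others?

Solve using three stations at a time. Using P, Q, R (subtract circle equations pairwise → linear system) gives (x, y) ≈ (-83.8, -52.5).
Distances from that point to each station vs reported:
  P: calculated 32.9 vs reported 33.0 → residual 0.1 km
  Q: calculated 89.9 vs reported 89.9 → residual 0.0 km
  R: calculated 141.8 vs reported 141.8 → residual 0.0 km
  S: calculated 185.0 vs reported 162.3 → residual 22.7 km
P, Q, R are mutually consistent (residuals ≈ 0); S is off by 22.7 km.

S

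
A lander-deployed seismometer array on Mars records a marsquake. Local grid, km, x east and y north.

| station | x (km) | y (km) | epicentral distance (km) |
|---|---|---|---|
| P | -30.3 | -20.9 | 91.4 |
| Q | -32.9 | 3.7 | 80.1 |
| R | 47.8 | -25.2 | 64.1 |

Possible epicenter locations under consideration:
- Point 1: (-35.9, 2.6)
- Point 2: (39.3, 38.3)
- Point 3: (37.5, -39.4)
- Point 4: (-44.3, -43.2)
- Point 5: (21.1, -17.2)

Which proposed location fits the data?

Point 2

For each candidate, compare |candidate − station| to the reported distance:
Point 1: residuals P 67.2, Q 76.9, R 24.1 → max 76.9 km
Point 2: residuals P 0.0, Q 0.0, R 0.0 → max 0.0 km
Point 3: residuals P 21.1, Q 2.4, R 46.6 → max 46.6 km
Point 4: residuals P 65.1, Q 31.8, R 29.7 → max 65.1 km
Point 5: residuals P 39.9, Q 22.2, R 36.2 → max 39.9 km
Only Point 2 has all residuals ≈ 0.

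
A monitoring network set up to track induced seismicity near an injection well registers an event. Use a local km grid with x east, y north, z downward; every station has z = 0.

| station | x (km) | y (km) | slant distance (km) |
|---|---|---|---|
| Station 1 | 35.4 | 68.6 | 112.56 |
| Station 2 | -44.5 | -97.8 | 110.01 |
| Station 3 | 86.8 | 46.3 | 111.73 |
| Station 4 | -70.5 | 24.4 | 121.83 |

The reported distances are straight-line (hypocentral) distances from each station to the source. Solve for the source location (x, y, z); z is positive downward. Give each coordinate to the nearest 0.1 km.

x ≈ 24.8 km, y ≈ -30.4 km, depth ≈ 52.5 km

Each station gives a sphere (x−x_i)² + (y−y_i)² + z² = d_i² (stations at z=0).
Subtracting the Station 1 sphere from Station 2 and Station 3: z² cancels, leaving linear equations in x and y:
-159.8 x − 332.8 y = 6153.52
102.8 x − 44.6 y = 3904.97
Solving: x ≈ 24.798, y ≈ -30.397 km (keep extra digits for the depth step; rounded: 24.8, -30.4).
Then from the Station 1 sphere: z² = 112.56² − (x − 35.4)² − (y − 68.6)² with x = 24.798, y = -30.397, so z ≈ 52.507 ≈ 52.5 km.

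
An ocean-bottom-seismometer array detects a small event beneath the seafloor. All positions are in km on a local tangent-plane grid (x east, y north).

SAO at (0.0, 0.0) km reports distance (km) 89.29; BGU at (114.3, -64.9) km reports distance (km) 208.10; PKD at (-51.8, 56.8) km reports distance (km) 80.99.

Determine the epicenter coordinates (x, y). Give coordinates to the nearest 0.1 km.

(-87.9, -15.7)

Circle about each station: x² + y² = 89.29²; (x − 114.3)² + (y + 64.9)² = 208.10²; (x + 51.8)² + (y − 56.8)² = 80.99².
Subtracting pairs of circle equations eliminates x²+y² and gives linear equations (the radical axes):
228.6 x − 129.8 y = -18056.41
-103.6 x + 113.6 y = 7322.80
Solving the 2×2 system: x ≈ -87.9, y ≈ -15.7 km.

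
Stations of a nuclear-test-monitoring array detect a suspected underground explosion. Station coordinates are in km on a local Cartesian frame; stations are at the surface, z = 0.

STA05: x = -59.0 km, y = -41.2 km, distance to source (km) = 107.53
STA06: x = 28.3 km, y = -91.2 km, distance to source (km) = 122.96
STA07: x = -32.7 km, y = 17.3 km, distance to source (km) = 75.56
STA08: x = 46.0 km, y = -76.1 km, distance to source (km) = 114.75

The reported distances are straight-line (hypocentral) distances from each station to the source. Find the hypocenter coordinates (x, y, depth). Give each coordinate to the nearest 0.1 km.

(9.7, 13.1, 62.4)

Each station gives a sphere (x−x_i)² + (y−y_i)² + z² = d_i² (stations at z=0).
Subtracting the STA05 sphere from STA06 and STA07: z² cancels, leaving linear equations in x and y:
174.6 x − 100.0 y = 383.43
52.6 x + 117.0 y = 2043.53
Solving: x ≈ 9.701, y ≈ 13.105 km (keep extra digits for the depth step; rounded: 9.7, 13.1).
Then from the STA05 sphere: z² = 107.53² − (x + 59.0)² − (y + 41.2)² with x = 9.701, y = 13.105, so z ≈ 62.401 ≈ 62.4 km.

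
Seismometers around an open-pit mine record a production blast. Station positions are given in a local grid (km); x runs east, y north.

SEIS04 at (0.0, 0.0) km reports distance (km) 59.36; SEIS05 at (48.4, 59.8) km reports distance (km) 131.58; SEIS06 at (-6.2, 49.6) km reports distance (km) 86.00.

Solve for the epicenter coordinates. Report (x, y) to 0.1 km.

x ≈ -55.6 km, y ≈ -20.8 km

Circle about each station: x² + y² = 59.36²; (x − 48.4)² + (y − 59.8)² = 131.58²; (x + 6.2)² + (y − 49.6)² = 86.00².
Subtracting pairs of circle equations eliminates x²+y² and gives linear equations (the radical axes):
96.8 x + 119.6 y = -7871.09
-12.4 x + 99.2 y = -1373.79
Solving the 2×2 system: x ≈ -55.6, y ≈ -20.8 km.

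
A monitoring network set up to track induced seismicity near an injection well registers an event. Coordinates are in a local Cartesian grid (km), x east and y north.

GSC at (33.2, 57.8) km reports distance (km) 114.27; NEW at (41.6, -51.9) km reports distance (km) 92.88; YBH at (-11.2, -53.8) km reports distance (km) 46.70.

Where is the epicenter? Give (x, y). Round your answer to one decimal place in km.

Circle about each station: (x − 33.2)² + (y − 57.8)² = 114.27²; (x − 41.6)² + (y + 51.9)² = 92.88²; (x + 11.2)² + (y + 53.8)² = 46.70².
Subtracting the GSC equation from the NEW and YBH equations removes the quadratic terms:
16.8 x − 219.4 y = 4412.03
-88.8 x − 223.2 y = 9453.54
Solving the 2×2 system: x ≈ -46.9, y ≈ -23.7 km.
Check against GSC (with the unrounded x, y): √((x − 33.2)²+(y − 57.8)²) = 114.26 ≈ 114.27 km. ✓

x ≈ -46.9 km, y ≈ -23.7 km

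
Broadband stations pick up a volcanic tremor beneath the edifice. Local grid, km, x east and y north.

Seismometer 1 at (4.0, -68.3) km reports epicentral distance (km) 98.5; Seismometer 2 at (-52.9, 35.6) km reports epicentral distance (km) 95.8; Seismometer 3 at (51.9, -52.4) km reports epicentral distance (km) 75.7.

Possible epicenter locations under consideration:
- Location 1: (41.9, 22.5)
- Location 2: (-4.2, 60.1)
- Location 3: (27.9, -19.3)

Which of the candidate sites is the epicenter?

Location 1

For each candidate, compare |candidate − station| to the reported distance:
Location 1: residuals Seismometer 1 0.1, Seismometer 2 0.1, Seismometer 3 0.1 → max 0.1 km
Location 2: residuals Seismometer 1 30.2, Seismometer 2 41.3, Seismometer 3 50.0 → max 50.0 km
Location 3: residuals Seismometer 1 44.0, Seismometer 2 1.9, Seismometer 3 34.8 → max 44.0 km
Only Location 1 has all residuals ≈ 0.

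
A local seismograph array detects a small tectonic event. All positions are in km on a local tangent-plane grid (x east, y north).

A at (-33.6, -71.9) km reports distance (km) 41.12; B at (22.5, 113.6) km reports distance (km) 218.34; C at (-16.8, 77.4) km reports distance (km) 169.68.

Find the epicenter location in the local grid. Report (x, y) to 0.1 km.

Circle about each station: (x + 33.6)² + (y + 71.9)² = 41.12²; (x − 22.5)² + (y − 113.6)² = 218.34²; (x + 16.8)² + (y − 77.4)² = 169.68².
Subtracting the A equation from the B and C equations removes the quadratic terms:
112.2 x + 371.0 y = -38868.86
33.6 x + 298.6 y = -27126.02
Solving the 2×2 system: x ≈ -73.3, y ≈ -82.6 km.

-73.3 km east, -82.6 km north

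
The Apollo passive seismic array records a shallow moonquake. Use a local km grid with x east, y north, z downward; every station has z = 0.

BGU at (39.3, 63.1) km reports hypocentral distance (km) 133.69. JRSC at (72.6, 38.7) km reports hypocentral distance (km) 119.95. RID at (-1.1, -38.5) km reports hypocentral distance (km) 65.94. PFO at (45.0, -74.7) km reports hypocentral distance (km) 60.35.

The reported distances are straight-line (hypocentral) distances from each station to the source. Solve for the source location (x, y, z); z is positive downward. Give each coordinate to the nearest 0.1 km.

x ≈ 28.5 km, y ≈ -58.0 km, depth ≈ 55.6 km

Each station gives a sphere (x−x_i)² + (y−y_i)² + z² = d_i² (stations at z=0).
Subtracting the BGU sphere from JRSC and RID: z² cancels, leaving linear equations in x and y:
66.6 x − 48.8 y = 4727.36
-80.8 x − 203.2 y = 9482.29
Solving: x ≈ 28.488, y ≈ -57.993 km (keep extra digits for the depth step; rounded: 28.5, -58.0).
Then from the BGU sphere: z² = 133.69² − (x − 39.3)² − (y − 63.1)² with x = 28.488, y = -57.993, so z ≈ 55.611 ≈ 55.6 km.
Check against PFO (with the unrounded solution): distance 60.37 ≈ 60.35 km. ✓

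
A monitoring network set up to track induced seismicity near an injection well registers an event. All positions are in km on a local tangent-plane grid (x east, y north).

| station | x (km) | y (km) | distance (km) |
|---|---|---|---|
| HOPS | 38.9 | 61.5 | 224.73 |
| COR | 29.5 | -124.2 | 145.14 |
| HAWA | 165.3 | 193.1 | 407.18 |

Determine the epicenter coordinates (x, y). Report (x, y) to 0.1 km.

Circle about each station: (x − 38.9)² + (y − 61.5)² = 224.73²; (x − 29.5)² + (y + 124.2)² = 145.14²; (x − 165.3)² + (y − 193.1)² = 407.18².
Subtracting the HOPS equation from the COR and HAWA equations removes the quadratic terms:
-18.8 x − 371.4 y = 40438.38
252.8 x + 263.2 y = -55975.74
Solving the 2×2 system: x ≈ -114.1, y ≈ -103.1 km.

(-114.1, -103.1)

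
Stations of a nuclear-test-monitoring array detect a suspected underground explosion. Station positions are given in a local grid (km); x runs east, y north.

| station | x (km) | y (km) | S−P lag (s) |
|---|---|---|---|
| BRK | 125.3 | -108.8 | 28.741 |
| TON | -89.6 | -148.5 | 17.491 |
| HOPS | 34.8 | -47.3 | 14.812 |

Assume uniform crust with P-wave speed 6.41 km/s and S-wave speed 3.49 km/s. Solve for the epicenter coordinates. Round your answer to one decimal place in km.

(-74.1, -15.4)

Distance from S−P lag: d = Δt · v_P v_S / (v_P − v_S) = Δt · (6.41·3.49)/(6.41−3.49) ≈ 7.6613·Δt.
So d_BRK = 220.19, d_TON = 134.00, d_HOPS = 113.48 km.
Circle about each station: (x − 125.3)² + (y + 108.8)² = 220.19²; (x + 89.6)² + (y + 148.5)² = 134.00²; (x − 34.8)² + (y + 47.3)² = 113.48².
Subtracting pairs of circle equations eliminates x²+y² and gives linear equations (the radical axes):
-429.8 x − 79.4 y = 33070.52
-181.0 x + 123.0 y = 11516.73
Solving the 2×2 system: x ≈ -74.1, y ≈ -15.4 km.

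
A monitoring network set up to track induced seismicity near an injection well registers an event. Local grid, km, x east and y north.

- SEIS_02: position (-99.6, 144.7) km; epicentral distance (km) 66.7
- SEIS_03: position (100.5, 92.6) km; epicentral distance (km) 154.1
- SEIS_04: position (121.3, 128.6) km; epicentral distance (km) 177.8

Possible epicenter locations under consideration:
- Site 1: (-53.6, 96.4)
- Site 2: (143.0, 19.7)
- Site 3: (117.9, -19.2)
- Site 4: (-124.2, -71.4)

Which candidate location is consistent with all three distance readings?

Site 1

For each candidate, compare |candidate − station| to the reported distance:
Site 1: residuals SEIS_02 0.0, SEIS_03 0.0, SEIS_04 0.0 → max 0.0 km
Site 2: residuals SEIS_02 206.2, SEIS_03 69.7, SEIS_04 66.8 → max 206.2 km
Site 3: residuals SEIS_02 205.6, SEIS_03 41.0, SEIS_04 30.0 → max 205.6 km
Site 4: residuals SEIS_02 150.8, SEIS_03 124.1, SEIS_04 138.9 → max 150.8 km
Only Site 1 has all residuals ≈ 0.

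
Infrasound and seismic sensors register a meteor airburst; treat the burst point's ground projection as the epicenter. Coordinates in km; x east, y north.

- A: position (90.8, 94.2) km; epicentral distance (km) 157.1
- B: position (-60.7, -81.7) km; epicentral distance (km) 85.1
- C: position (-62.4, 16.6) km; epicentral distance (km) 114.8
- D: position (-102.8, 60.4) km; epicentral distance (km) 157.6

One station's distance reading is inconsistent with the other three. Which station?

Solve using three stations at a time. Using A, B, D (subtract circle equations pairwise → linear system) gives (x, y) ≈ (15.5, -43.7).
Distances from that point to each station vs reported:
  A: calculated 157.1 vs reported 157.1 → residual 0.0 km
  B: calculated 85.2 vs reported 85.1 → residual 0.1 km
  C: calculated 98.6 vs reported 114.8 → residual 16.2 km
  D: calculated 157.6 vs reported 157.6 → residual 0.0 km
A, B, D are mutually consistent (residuals ≈ 0); C is off by 16.2 km.

C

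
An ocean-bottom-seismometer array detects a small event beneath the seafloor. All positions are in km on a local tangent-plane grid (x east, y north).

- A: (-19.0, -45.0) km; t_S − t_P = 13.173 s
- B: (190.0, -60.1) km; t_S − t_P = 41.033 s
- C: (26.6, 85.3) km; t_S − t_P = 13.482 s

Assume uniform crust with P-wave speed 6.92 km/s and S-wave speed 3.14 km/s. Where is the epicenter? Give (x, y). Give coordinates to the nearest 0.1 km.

Distance from S−P lag: d = Δt · v_P v_S / (v_P − v_S) = Δt · (6.92·3.14)/(6.92−3.14) ≈ 5.7484·Δt.
So d_A = 75.72, d_B = 235.87, d_C = 77.50 km.
Circle about each station: (x + 19.0)² + (y + 45.0)² = 75.72²; (x − 190.0)² + (y + 60.1)² = 235.87²; (x − 26.6)² + (y − 85.3)² = 77.50².
Subtracting the A equation from the B and C equations removes the quadratic terms:
418.0 x − 30.2 y = -12575.13
91.2 x + 260.6 y = 5324.92
Solving the 2×2 system: x ≈ -27.9, y ≈ 30.2 km.

(-27.9, 30.2)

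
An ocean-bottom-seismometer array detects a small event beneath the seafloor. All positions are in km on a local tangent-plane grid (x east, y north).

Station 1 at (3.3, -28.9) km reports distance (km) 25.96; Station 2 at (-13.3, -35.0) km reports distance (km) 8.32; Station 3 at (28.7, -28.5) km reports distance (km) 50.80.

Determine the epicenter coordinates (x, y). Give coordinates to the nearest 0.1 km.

Circle about each station: (x − 3.3)² + (y + 28.9)² = 25.96²; (x + 13.3)² + (y + 35.0)² = 8.32²; (x − 28.7)² + (y + 28.5)² = 50.80².
Subtracting pairs of circle equations eliminates x²+y² and gives linear equations (the radical axes):
-33.2 x − 12.2 y = 1160.49
50.8 x + 0.8 y = -1116.88
Solving the 2×2 system: x ≈ -21.4, y ≈ -36.9 km.

-21.4 km east, -36.9 km north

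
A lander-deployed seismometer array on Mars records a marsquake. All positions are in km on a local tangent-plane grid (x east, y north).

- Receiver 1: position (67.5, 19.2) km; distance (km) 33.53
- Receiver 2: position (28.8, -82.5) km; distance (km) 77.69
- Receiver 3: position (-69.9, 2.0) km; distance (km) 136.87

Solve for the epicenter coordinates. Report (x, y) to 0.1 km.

Circle about each station: (x − 67.5)² + (y − 19.2)² = 33.53²; (x − 28.8)² + (y + 82.5)² = 77.69²; (x + 69.9)² + (y − 2.0)² = 136.87².
Subtracting the Receiver 1 equation from the Receiver 2 and Receiver 3 equations removes the quadratic terms:
-77.4 x − 203.4 y = -2200.68
-274.8 x − 34.4 y = -17644.02
Solving the 2×2 system: x ≈ 66.0, y ≈ -14.3 km.
Check against Receiver 1 (with the unrounded x, y): √((x − 67.5)²+(y − 19.2)²) = 33.53 ≈ 33.53 km. ✓

x ≈ 66.0 km, y ≈ -14.3 km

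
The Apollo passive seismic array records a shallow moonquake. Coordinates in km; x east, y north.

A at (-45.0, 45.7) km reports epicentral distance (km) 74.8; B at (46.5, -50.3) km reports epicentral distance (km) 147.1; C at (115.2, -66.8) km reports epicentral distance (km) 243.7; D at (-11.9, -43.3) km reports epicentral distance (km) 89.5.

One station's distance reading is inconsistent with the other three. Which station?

C

Solve using three stations at a time. Using A, B, D (subtract circle equations pairwise → linear system) gives (x, y) ≈ (-95.0, -10.0).
Distances from that point to each station vs reported:
  A: calculated 74.8 vs reported 74.8 → residual 0.0 km
  B: calculated 147.1 vs reported 147.1 → residual 0.0 km
  C: calculated 217.7 vs reported 243.7 → residual 26.0 km
  D: calculated 89.5 vs reported 89.5 → residual 0.0 km
A, B, D are mutually consistent (residuals ≈ 0); C is off by 26.0 km.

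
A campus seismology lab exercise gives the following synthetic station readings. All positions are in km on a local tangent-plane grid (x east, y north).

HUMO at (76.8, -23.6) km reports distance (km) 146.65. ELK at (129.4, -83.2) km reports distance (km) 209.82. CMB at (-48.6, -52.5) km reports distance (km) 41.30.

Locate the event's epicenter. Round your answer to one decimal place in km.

Circle about each station: (x − 76.8)² + (y + 23.6)² = 146.65²; (x − 129.4)² + (y + 83.2)² = 209.82²; (x + 48.6)² + (y + 52.5)² = 41.30².
Subtracting pairs of circle equations eliminates x²+y² and gives linear equations (the radical axes):
105.2 x − 119.2 y = -5306.81
-250.8 x − 57.8 y = 18463.54
Solving the 2×2 system: x ≈ -69.7, y ≈ -17.0 km.

(-69.7, -17.0)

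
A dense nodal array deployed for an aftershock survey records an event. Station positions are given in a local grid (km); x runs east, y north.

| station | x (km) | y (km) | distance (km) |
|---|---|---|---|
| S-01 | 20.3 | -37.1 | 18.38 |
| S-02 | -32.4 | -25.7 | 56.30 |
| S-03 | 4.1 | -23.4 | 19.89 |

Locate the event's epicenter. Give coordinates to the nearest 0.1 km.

x ≈ 23.5 km, y ≈ -19.0 km

Circle about each station: (x − 20.3)² + (y + 37.1)² = 18.38²; (x + 32.4)² + (y + 25.7)² = 56.30²; (x − 4.1)² + (y + 23.4)² = 19.89².
Subtracting the S-01 equation from the S-02 and S-03 equations removes the quadratic terms:
-105.4 x + 22.8 y = -2910.12
-32.4 x + 27.4 y = -1281.92
Solving the 2×2 system: x ≈ 23.5, y ≈ -19.0 km.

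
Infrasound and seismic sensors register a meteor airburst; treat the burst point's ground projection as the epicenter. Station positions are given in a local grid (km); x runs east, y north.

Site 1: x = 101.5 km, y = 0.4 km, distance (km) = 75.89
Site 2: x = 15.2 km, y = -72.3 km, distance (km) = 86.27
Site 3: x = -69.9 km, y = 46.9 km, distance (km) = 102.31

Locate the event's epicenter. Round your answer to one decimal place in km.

(26.7, 13.2)

Circle about each station: (x − 101.5)² + (y − 0.4)² = 75.89²; (x − 15.2)² + (y + 72.3)² = 86.27²; (x + 69.9)² + (y − 46.9)² = 102.31².
Subtracting the Site 1 equation from the Site 2 and Site 3 equations removes the quadratic terms:
-172.6 x − 145.4 y = -6527.30
-342.8 x + 93.0 y = -7924.83
Solving the 2×2 system: x ≈ 26.7, y ≈ 13.2 km.
Check against Site 1 (with the unrounded x, y): √((x − 101.5)²+(y − 0.4)²) = 75.89 ≈ 75.89 km. ✓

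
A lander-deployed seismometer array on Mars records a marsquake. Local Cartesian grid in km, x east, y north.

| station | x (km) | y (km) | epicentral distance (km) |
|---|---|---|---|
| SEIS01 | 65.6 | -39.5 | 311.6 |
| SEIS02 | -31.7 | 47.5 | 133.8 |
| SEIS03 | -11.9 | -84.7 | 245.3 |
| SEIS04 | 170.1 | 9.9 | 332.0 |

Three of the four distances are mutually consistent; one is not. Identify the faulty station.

SEIS01

Solve using three stations at a time. Using SEIS02, SEIS03, SEIS04 (subtract circle equations pairwise → linear system) gives (x, y) ≈ (-141.9, 123.3).
Distances from that point to each station vs reported:
  SEIS01: calculated 263.7 vs reported 311.6 → residual 47.9 km
  SEIS02: calculated 133.8 vs reported 133.8 → residual 0.0 km
  SEIS03: calculated 245.3 vs reported 245.3 → residual 0.0 km
  SEIS04: calculated 332.0 vs reported 332.0 → residual 0.0 km
SEIS02, SEIS03, SEIS04 are mutually consistent (residuals ≈ 0); SEIS01 is off by 47.9 km.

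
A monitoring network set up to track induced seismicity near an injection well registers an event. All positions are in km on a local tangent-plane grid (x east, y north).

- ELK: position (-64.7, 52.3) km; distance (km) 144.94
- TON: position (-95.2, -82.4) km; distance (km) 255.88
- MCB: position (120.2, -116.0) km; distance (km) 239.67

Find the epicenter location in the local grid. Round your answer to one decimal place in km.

x ≈ 64.9 km, y ≈ 117.2 km

Circle about each station: (x + 64.7)² + (y − 52.3)² = 144.94²; (x + 95.2)² + (y + 82.4)² = 255.88²; (x − 120.2)² + (y + 116.0)² = 239.67².
Subtracting pairs of circle equations eliminates x²+y² and gives linear equations (the radical axes):
-61.0 x − 269.4 y = -35535.55
369.8 x − 336.6 y = -15451.45
Solving the 2×2 system: x ≈ 64.9, y ≈ 117.2 km.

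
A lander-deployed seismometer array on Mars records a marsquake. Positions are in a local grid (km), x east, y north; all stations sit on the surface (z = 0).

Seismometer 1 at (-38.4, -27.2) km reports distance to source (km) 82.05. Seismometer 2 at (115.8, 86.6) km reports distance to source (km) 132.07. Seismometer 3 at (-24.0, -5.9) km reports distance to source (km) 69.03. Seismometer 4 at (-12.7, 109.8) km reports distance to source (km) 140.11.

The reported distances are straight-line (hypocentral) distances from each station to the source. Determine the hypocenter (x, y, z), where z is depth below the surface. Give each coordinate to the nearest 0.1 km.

(39.1, -17.9, 25.3)

Each station gives a sphere (x−x_i)² + (y−y_i)² + z² = d_i² (stations at z=0).
Subtracting the Seismometer 1 sphere from Seismometer 2 and Seismometer 3: z² cancels, leaving linear equations in x and y:
308.4 x + 227.6 y = 7984.52
28.8 x + 42.6 y = 363.47
Solving: x ≈ 39.103, y ≈ -17.904 km (keep extra digits for the depth step; rounded: 39.1, -17.9).
Then from the Seismometer 1 sphere: z² = 82.05² − (x + 38.4)² − (y + 27.2)² with x = 39.103, y = -17.904, so z ≈ 25.280 ≈ 25.3 km.
Check against Seismometer 4 (with the unrounded solution): distance 140.11 ≈ 140.11 km. ✓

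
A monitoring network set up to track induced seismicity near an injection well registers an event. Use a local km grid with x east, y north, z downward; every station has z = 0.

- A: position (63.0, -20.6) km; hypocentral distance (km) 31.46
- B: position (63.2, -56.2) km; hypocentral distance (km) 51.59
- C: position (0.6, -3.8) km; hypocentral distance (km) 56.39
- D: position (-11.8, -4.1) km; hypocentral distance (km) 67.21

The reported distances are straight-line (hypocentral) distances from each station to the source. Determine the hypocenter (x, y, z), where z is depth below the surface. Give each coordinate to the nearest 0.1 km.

Each station gives a sphere (x−x_i)² + (y−y_i)² + z² = d_i² (stations at z=0).
Subtracting the A sphere from B and C: z² cancels, leaving linear equations in x and y:
0.4 x − 71.2 y = 1087.52
-124.8 x + 33.6 y = -6568.66
Solving: x ≈ 48.595, y ≈ -15.001 km (keep extra digits for the depth step; rounded: 48.6, -15.0).
Then from the A sphere: z² = 31.46² − (x − 63.0)² − (y + 20.6)² with x = 48.595, y = -15.001, so z ≈ 27.402 ≈ 27.4 km.

(48.6, -15.0, 27.4)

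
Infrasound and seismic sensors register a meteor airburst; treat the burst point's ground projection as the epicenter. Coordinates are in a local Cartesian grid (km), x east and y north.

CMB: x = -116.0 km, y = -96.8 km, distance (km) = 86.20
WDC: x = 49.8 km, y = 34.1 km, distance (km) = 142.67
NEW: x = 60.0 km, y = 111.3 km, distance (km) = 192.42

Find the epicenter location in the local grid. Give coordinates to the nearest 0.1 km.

Circle about each station: (x + 116.0)² + (y + 96.8)² = 86.20²; (x − 49.8)² + (y − 34.1)² = 142.67²; (x − 60.0)² + (y − 111.3)² = 192.42².
Subtracting pairs of circle equations eliminates x²+y² and gives linear equations (the radical axes):
331.6 x + 261.8 y = -32107.68
352.0 x + 416.2 y = -36433.57
Solving the 2×2 system: x ≈ -83.4, y ≈ -17.0 km.
Check against CMB (with the unrounded x, y): √((x + 116.0)²+(y + 96.8)²) = 86.20 ≈ 86.20 km. ✓

-83.4 km east, -17.0 km north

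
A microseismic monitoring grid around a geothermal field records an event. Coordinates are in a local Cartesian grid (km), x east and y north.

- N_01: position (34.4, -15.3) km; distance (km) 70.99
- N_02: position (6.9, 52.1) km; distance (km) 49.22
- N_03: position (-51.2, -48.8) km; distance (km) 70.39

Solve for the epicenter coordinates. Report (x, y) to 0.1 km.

x ≈ -28.4 km, y ≈ 17.8 km

Circle about each station: (x − 34.4)² + (y + 15.3)² = 70.99²; (x − 6.9)² + (y − 52.1)² = 49.22²; (x + 51.2)² + (y + 48.8)² = 70.39².
Subtracting the N_01 equation from the N_02 and N_03 equations removes the quadratic terms:
-55.0 x + 134.8 y = 3961.54
-171.2 x − 67.0 y = 3670.26
Solving the 2×2 system: x ≈ -28.4, y ≈ 17.8 km.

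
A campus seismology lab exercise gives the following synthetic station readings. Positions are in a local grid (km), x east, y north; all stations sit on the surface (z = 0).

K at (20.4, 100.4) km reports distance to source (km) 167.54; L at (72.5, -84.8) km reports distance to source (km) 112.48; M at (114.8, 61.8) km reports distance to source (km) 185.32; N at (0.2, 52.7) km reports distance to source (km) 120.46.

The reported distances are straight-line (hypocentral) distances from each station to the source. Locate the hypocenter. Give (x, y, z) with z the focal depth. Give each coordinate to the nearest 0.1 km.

Each station gives a sphere (x−x_i)² + (y−y_i)² + z² = d_i² (stations at z=0).
Subtracting the K sphere from L and M: z² cancels, leaving linear equations in x and y:
104.2 x − 370.4 y = 17368.87
188.8 x − 77.2 y = 228.11
Solving: x ≈ -20.301, y ≈ -52.603 km (keep extra digits for the depth step; rounded: -20.3, -52.6).
Then from the K sphere: z² = 167.54² − (x − 20.4)² − (y − 100.4)² with x = -20.301, y = -52.603, so z ≈ 54.801 ≈ 54.8 km.

(-20.3, -52.6, 54.8)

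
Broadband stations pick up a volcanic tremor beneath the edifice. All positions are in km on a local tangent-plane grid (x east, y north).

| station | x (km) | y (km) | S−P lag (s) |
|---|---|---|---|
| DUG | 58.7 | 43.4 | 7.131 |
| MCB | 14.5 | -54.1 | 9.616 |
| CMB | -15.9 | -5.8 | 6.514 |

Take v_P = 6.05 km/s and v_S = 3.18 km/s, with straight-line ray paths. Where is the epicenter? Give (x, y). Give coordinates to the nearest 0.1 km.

25.0 km east, 9.5 km north

Distance from S−P lag: d = Δt · v_P v_S / (v_P − v_S) = Δt · (6.05·3.18)/(6.05−3.18) ≈ 6.7035·Δt.
So d_DUG = 47.80, d_MCB = 64.46, d_CMB = 43.67 km.
Circle about each station: (x − 58.7)² + (y − 43.4)² = 47.80²; (x − 14.5)² + (y + 54.1)² = 64.46²; (x + 15.9)² + (y + 5.8)² = 43.67².
Subtracting the DUG equation from the MCB and CMB equations removes the quadratic terms:
-88.4 x − 195.0 y = -4062.44
-149.2 x − 98.4 y = -4665.03
Solving the 2×2 system: x ≈ 25.0, y ≈ 9.5 km.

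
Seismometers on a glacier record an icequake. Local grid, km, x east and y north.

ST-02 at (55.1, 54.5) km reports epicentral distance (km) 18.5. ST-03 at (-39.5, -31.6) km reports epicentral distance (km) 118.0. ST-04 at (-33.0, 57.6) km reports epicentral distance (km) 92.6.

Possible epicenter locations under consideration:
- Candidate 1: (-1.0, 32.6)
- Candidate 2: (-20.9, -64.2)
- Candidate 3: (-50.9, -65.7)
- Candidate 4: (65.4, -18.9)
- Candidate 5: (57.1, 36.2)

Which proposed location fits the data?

Candidate 5

For each candidate, compare |candidate − station| to the reported distance:
Candidate 1: residuals ST-02 41.7, ST-03 43.1, ST-04 52.0 → max 52.0 km
Candidate 2: residuals ST-02 122.4, ST-03 80.5, ST-04 29.8 → max 122.4 km
Candidate 3: residuals ST-02 141.8, ST-03 82.0, ST-04 32.0 → max 141.8 km
Candidate 4: residuals ST-02 55.6, ST-03 12.3, ST-04 32.0 → max 55.6 km
Candidate 5: residuals ST-02 0.1, ST-03 0.0, ST-04 0.0 → max 0.1 km
Only Candidate 5 has all residuals ≈ 0.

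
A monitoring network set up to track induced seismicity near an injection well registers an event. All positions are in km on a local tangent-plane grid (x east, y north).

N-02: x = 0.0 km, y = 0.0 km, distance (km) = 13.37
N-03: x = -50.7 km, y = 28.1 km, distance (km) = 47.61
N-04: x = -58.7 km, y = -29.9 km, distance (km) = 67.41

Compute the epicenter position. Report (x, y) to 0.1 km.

Circle about each station: x² + y² = 13.37²; (x + 50.7)² + (y − 28.1)² = 47.61²; (x + 58.7)² + (y + 29.9)² = 67.41².
Subtracting the N-02 equation from the N-03 and N-04 equations removes the quadratic terms:
-101.4 x + 56.2 y = 1272.14
-117.4 x − 59.8 y = -25.65
Solving the 2×2 system: x ≈ -5.9, y ≈ 12.0 km.

x ≈ -5.9 km, y ≈ 12.0 km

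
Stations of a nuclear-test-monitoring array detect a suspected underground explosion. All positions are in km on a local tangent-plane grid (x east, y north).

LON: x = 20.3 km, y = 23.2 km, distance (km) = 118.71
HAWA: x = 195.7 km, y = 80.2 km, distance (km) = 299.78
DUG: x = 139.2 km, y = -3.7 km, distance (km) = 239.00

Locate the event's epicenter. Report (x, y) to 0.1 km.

(-98.4, 22.1)

Circle about each station: (x − 20.3)² + (y − 23.2)² = 118.71²; (x − 195.7)² + (y − 80.2)² = 299.78²; (x − 139.2)² + (y + 3.7)² = 239.00².
Subtracting the LON equation from the HAWA and DUG equations removes the quadratic terms:
350.8 x + 114.0 y = -31995.78
237.8 x − 53.8 y = -24588.94
Solving the 2×2 system: x ≈ -98.4, y ≈ 22.1 km.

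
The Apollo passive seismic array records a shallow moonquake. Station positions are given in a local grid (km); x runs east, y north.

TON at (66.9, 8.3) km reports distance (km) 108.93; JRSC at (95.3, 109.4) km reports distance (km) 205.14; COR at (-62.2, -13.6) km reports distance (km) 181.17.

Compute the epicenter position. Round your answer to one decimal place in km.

99.3 km east, -95.7 km north

Circle about each station: (x − 66.9)² + (y − 8.3)² = 108.93²; (x − 95.3)² + (y − 109.4)² = 205.14²; (x + 62.2)² + (y + 13.6)² = 181.17².
Subtracting the TON equation from the JRSC and COR equations removes the quadratic terms:
56.8 x + 202.2 y = -13710.72
-258.2 x − 43.8 y = -21447.52
Solving the 2×2 system: x ≈ 99.3, y ≈ -95.7 km.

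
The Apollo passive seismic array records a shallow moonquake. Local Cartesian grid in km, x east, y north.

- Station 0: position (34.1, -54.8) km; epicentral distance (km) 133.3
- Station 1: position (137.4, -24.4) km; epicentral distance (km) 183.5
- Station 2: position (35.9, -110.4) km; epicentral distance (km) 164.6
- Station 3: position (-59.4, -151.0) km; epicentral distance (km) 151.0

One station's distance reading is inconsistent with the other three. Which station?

Station 1

Solve using three stations at a time. Using Station 0, Station 2, Station 3 (subtract circle equations pairwise → linear system) gives (x, y) ≈ (-88.8, -2.8).
Distances from that point to each station vs reported:
  Station 0: calculated 133.4 vs reported 133.3 → residual 0.1 km
  Station 1: calculated 227.2 vs reported 183.5 → residual 43.7 km
  Station 2: calculated 164.7 vs reported 164.6 → residual 0.1 km
  Station 3: calculated 151.1 vs reported 151.0 → residual 0.1 km
Station 0, Station 2, Station 3 are mutually consistent (residuals ≈ 0); Station 1 is off by 43.7 km.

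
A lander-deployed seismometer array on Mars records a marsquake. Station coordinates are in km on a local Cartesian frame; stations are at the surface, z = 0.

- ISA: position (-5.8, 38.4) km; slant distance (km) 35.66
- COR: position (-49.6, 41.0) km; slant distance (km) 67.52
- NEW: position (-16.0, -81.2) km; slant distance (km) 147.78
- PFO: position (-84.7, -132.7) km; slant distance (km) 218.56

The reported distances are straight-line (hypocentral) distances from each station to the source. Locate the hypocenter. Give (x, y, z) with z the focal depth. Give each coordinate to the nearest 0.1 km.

(11.2, 62.7, 19.8)

Each station gives a sphere (x−x_i)² + (y−y_i)² + z² = d_i² (stations at z=0).
Subtracting the ISA sphere from COR and NEW: z² cancels, leaving linear equations in x and y:
-87.6 x + 5.2 y = -654.35
-20.4 x − 239.2 y = -15226.05
Solving: x ≈ 11.192, y ≈ 62.700 km (keep extra digits for the depth step; rounded: 11.2, 62.7).
Then from the ISA sphere: z² = 35.66² − (x + 5.8)² − (y − 38.4)² with x = 11.192, y = 62.700, so z ≈ 19.810 ≈ 19.8 km.
Check against PFO (with the unrounded solution): distance 218.56 ≈ 218.56 km. ✓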